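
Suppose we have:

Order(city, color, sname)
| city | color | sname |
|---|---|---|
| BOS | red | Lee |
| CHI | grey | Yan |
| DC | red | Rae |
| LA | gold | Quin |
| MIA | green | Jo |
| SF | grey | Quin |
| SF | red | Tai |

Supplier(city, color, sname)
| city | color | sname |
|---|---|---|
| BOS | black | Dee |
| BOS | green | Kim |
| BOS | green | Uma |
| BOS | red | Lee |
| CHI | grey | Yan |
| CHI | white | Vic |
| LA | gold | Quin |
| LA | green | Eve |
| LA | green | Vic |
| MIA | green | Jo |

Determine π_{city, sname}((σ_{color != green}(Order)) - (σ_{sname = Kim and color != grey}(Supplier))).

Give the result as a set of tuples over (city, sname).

{(BOS, Lee), (CHI, Yan), (DC, Rae), (LA, Quin), (SF, Quin), (SF, Tai)}

Selection color != green: {(BOS, red, Lee), (CHI, grey, Yan), (DC, red, Rae), (LA, gold, Quin), (SF, grey, Quin), (SF, red, Tai)}
Selection sname = Kim and color != grey: {(BOS, green, Kim)}
Difference: {(BOS, red, Lee), (CHI, grey, Yan), (DC, red, Rae), (LA, gold, Quin), (SF, grey, Quin), (SF, red, Tai)} with {(BOS, green, Kim)} → {(BOS, red, Lee), (CHI, grey, Yan), (DC, red, Rae), (LA, gold, Quin), (SF, grey, Quin), (SF, red, Tai)}
Projecting to city, sname: {(BOS, Lee), (CHI, Yan), (DC, Rae), (LA, Quin), (SF, Quin), (SF, Tai)}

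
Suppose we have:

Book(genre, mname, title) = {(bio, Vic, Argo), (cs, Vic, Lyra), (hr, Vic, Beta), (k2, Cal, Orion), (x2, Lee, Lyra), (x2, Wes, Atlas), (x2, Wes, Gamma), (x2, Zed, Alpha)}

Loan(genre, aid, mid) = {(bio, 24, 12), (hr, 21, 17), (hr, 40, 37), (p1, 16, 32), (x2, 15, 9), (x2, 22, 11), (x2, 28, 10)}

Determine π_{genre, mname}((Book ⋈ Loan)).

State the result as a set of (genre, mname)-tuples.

Joining Book and Loan on genre yields {(bio, Vic, Argo, 24, 12), (hr, Vic, Beta, 21, 17), (hr, Vic, Beta, 40, 37), (x2, Lee, Lyra, 15, 9), (x2, Lee, Lyra, 22, 11), (x2, Lee, Lyra, 28, 10), (x2, Wes, Atlas, 15, 9), (x2, Wes, Atlas, 22, 11), (x2, Wes, Atlas, 28, 10), (x2, Wes, Gamma, 15, 9), (x2, Wes, Gamma, 22, 11), (x2, Wes, Gamma, 28, 10), (x2, Zed, Alpha, 15, 9), (x2, Zed, Alpha, 22, 11), (x2, Zed, Alpha, 28, 10)}.
π[genre, mname]: project onto (genre, mname) (10 duplicate(s) eliminated) → {(bio, Vic), (hr, Vic), (x2, Lee), (x2, Wes), (x2, Zed)}

{(bio, Vic), (hr, Vic), (x2, Lee), (x2, Wes), (x2, Zed)}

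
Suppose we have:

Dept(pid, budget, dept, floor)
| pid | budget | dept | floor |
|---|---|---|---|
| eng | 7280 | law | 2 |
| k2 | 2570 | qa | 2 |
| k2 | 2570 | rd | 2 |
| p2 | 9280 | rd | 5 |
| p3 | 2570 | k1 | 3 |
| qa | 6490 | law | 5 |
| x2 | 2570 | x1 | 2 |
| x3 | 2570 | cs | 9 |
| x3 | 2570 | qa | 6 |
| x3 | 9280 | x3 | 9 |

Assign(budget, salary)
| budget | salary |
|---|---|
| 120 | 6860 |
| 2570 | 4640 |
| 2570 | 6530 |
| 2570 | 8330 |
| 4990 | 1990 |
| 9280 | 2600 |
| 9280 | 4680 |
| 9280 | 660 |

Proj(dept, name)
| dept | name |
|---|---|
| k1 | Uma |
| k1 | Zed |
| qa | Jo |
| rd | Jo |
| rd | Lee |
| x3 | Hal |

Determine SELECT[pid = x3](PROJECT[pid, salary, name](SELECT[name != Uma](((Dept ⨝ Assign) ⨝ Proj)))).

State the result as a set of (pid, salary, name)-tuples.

Natural join on budget: {(k2, 2570, qa, 2, 4640), (k2, 2570, qa, 2, 6530), (k2, 2570, qa, 2, 8330), (k2, 2570, rd, 2, 4640), (k2, 2570, rd, 2, 6530), (k2, 2570, rd, 2, 8330), (p2, 9280, rd, 5, 2600), (p2, 9280, rd, 5, 4680), (p2, 9280, rd, 5, 660), (p3, 2570, k1, 3, 4640), (p3, 2570, k1, 3, 6530), (p3, 2570, k1, 3, 8330), (x2, 2570, x1, 2, 4640), (x2, 2570, x1, 2, 6530), (x2, 2570, x1, 2, 8330), (x3, 2570, cs, 9, 4640), (x3, 2570, cs, 9, 6530), (x3, 2570, cs, 9, 8330), (x3, 2570, qa, 6, 4640), (x3, 2570, qa, 6, 6530), (x3, 2570, qa, 6, 8330), (x3, 9280, x3, 9, 2600), (x3, 9280, x3, 9, 4680), (x3, 9280, x3, 9, 660)}
Natural join on dept: {(k2, 2570, qa, 2, 4640, Jo), (k2, 2570, qa, 2, 6530, Jo), (k2, 2570, qa, 2, 8330, Jo), (k2, 2570, rd, 2, 4640, Jo), (k2, 2570, rd, 2, 4640, Lee), (k2, 2570, rd, 2, 6530, Jo), (k2, 2570, rd, 2, 6530, Lee), (k2, 2570, rd, 2, 8330, Jo), (k2, 2570, rd, 2, 8330, Lee), (p2, 9280, rd, 5, 2600, Jo), (p2, 9280, rd, 5, 2600, Lee), (p2, 9280, rd, 5, 4680, Jo), (p2, 9280, rd, 5, 4680, Lee), (p2, 9280, rd, 5, 660, Jo), (p2, 9280, rd, 5, 660, Lee), (p3, 2570, k1, 3, 4640, Uma), (p3, 2570, k1, 3, 4640, Zed), (p3, 2570, k1, 3, 6530, Uma), (p3, 2570, k1, 3, 6530, Zed), (p3, 2570, k1, 3, 8330, Uma), (p3, 2570, k1, 3, 8330, Zed), (x3, 2570, qa, 6, 4640, Jo), (x3, 2570, qa, 6, 6530, Jo), (x3, 2570, qa, 6, 8330, Jo), (x3, 9280, x3, 9, 2600, Hal), (x3, 9280, x3, 9, 4680, Hal), (x3, 9280, x3, 9, 660, Hal)}
Filtering on name != Uma leaves {(k2, 2570, qa, 2, 4640, Jo), (k2, 2570, qa, 2, 6530, Jo), (k2, 2570, qa, 2, 8330, Jo), (k2, 2570, rd, 2, 4640, Jo), (k2, 2570, rd, 2, 4640, Lee), (k2, 2570, rd, 2, 6530, Jo), (k2, 2570, rd, 2, 6530, Lee), (k2, 2570, rd, 2, 8330, Jo), (k2, 2570, rd, 2, 8330, Lee), (p2, 9280, rd, 5, 2600, Jo), (p2, 9280, rd, 5, 2600, Lee), (p2, 9280, rd, 5, 4680, Jo), (p2, 9280, rd, 5, 4680, Lee), (p2, 9280, rd, 5, 660, Jo), (p2, 9280, rd, 5, 660, Lee), (p3, 2570, k1, 3, 4640, Zed), (p3, 2570, k1, 3, 6530, Zed), (p3, 2570, k1, 3, 8330, Zed), (x3, 2570, qa, 6, 4640, Jo), (x3, 2570, qa, 6, 6530, Jo), (x3, 2570, qa, 6, 8330, Jo), (x3, 9280, x3, 9, 2600, Hal), (x3, 9280, x3, 9, 4680, Hal), (x3, 9280, x3, 9, 660, Hal)}.
π[pid, salary, name]: project onto (pid, salary, name) (3 duplicate(s) eliminated) → {(k2, 4640, Jo), (k2, 4640, Lee), (k2, 6530, Jo), (k2, 6530, Lee), (k2, 8330, Jo), (k2, 8330, Lee), (p2, 2600, Jo), (p2, 2600, Lee), (p2, 4680, Jo), (p2, 4680, Lee), (p2, 660, Jo), (p2, 660, Lee), (p3, 4640, Zed), (p3, 6530, Zed), (p3, 8330, Zed), (x3, 2600, Hal), (x3, 4640, Jo), (x3, 4680, Hal), (x3, 6530, Jo), (x3, 660, Hal), (x3, 8330, Jo)}
Filtering on pid = x3 leaves {(x3, 2600, Hal), (x3, 4640, Jo), (x3, 4680, Hal), (x3, 6530, Jo), (x3, 660, Hal), (x3, 8330, Jo)}.

{(x3, 2600, Hal), (x3, 4640, Jo), (x3, 4680, Hal), (x3, 6530, Jo), (x3, 660, Hal), (x3, 8330, Jo)}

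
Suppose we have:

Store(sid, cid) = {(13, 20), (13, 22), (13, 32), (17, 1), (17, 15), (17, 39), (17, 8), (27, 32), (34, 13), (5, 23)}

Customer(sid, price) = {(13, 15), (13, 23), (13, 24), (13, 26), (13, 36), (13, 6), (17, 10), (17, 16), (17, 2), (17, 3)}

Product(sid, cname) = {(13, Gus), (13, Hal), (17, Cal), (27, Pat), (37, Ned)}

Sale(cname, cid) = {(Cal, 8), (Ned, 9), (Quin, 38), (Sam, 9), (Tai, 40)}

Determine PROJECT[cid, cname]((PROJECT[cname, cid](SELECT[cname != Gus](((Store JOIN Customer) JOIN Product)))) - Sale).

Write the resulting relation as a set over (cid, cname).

{(1, Cal), (15, Cal), (20, Hal), (22, Hal), (32, Hal), (39, Cal)}

Store ⋈ Customer (natural join on sid): {(13, 20, 15), (13, 20, 23), (13, 20, 24), (13, 20, 26), (13, 20, 36), (13, 20, 6), (13, 22, 15), (13, 22, 23), (13, 22, 24), (13, 22, 26), (13, 22, 36), (13, 22, 6), (13, 32, 15), (13, 32, 23), (13, 32, 24), (13, 32, 26), (13, 32, 36), (13, 32, 6), (17, 1, 10), (17, 1, 16), (17, 1, 2), (17, 1, 3), (17, 15, 10), (17, 15, 16), (17, 15, 2), (17, 15, 3), (17, 39, 10), (17, 39, 16), (17, 39, 2), (17, 39, 3), (17, 8, 10), (17, 8, 16), (17, 8, 2), (17, 8, 3)}
(Store JOIN Customer) ⋈ Product (natural join on sid): {(13, 20, 15, Gus), (13, 20, 15, Hal), (13, 20, 23, Gus), (13, 20, 23, Hal), (13, 20, 24, Gus), (13, 20, 24, Hal), (13, 20, 26, Gus), (13, 20, 26, Hal), (13, 20, 36, Gus), (13, 20, 36, Hal), (13, 20, 6, Gus), (13, 20, 6, Hal), (13, 22, 15, Gus), (13, 22, 15, Hal), (13, 22, 23, Gus), (13, 22, 23, Hal), (13, 22, 24, Gus), (13, 22, 24, Hal), (13, 22, 26, Gus), (13, 22, 26, Hal), (13, 22, 36, Gus), (13, 22, 36, Hal), (13, 22, 6, Gus), (13, 22, 6, Hal), (13, 32, 15, Gus), (13, 32, 15, Hal), (13, 32, 23, Gus), (13, 32, 23, Hal), (13, 32, 24, Gus), (13, 32, 24, Hal), (13, 32, 26, Gus), (13, 32, 26, Hal), (13, 32, 36, Gus), (13, 32, 36, Hal), (13, 32, 6, Gus), (13, 32, 6, Hal), (17, 1, 10, Cal), (17, 1, 16, Cal), (17, 1, 2, Cal), (17, 1, 3, Cal), (17, 15, 10, Cal), (17, 15, 16, Cal), (17, 15, 2, Cal), (17, 15, 3, Cal), (17, 39, 10, Cal), (17, 39, 16, Cal), (17, 39, 2, Cal), (17, 39, 3, Cal), (17, 8, 10, Cal), (17, 8, 16, Cal), (17, 8, 2, Cal), (17, 8, 3, Cal)}
Selection cname != Gus: {(13, 20, 15, Hal), (13, 20, 23, Hal), (13, 20, 24, Hal), (13, 20, 26, Hal), (13, 20, 36, Hal), (13, 20, 6, Hal), (13, 22, 15, Hal), (13, 22, 23, Hal), (13, 22, 24, Hal), (13, 22, 26, Hal), (13, 22, 36, Hal), (13, 22, 6, Hal), (13, 32, 15, Hal), (13, 32, 23, Hal), (13, 32, 24, Hal), (13, 32, 26, Hal), (13, 32, 36, Hal), (13, 32, 6, Hal), (17, 1, 10, Cal), (17, 1, 16, Cal), (17, 1, 2, Cal), (17, 1, 3, Cal), (17, 15, 10, Cal), (17, 15, 16, Cal), (17, 15, 2, Cal), (17, 15, 3, Cal), (17, 39, 10, Cal), (17, 39, 16, Cal), (17, 39, 2, Cal), (17, 39, 3, Cal), (17, 8, 10, Cal), (17, 8, 16, Cal), (17, 8, 2, Cal), (17, 8, 3, Cal)}
Projecting to cname, cid (27 duplicate(s) eliminated): {(Cal, 1), (Cal, 15), (Cal, 39), (Cal, 8), (Hal, 20), (Hal, 22), (Hal, 32)}
Difference: {(Cal, 1), (Cal, 15), (Cal, 39), (Cal, 8), (Hal, 20), (Hal, 22), (Hal, 32)} with {(Cal, 8), (Ned, 9), (Quin, 38), (Sam, 9), (Tai, 40)} → {(Cal, 1), (Cal, 15), (Cal, 39), (Hal, 20), (Hal, 22), (Hal, 32)}
Projecting to cid, cname: {(1, Cal), (15, Cal), (20, Hal), (22, Hal), (32, Hal), (39, Cal)}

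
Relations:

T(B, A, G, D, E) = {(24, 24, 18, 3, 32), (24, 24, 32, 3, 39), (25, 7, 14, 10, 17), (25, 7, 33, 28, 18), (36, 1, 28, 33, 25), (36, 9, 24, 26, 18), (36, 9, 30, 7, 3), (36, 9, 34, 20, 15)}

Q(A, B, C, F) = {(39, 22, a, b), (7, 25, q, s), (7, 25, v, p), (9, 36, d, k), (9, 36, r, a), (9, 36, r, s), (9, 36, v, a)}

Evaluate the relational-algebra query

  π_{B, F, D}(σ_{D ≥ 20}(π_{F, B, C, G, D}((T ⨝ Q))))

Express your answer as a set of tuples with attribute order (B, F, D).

{(25, p, 28), (25, s, 28), (36, a, 20), (36, a, 26), (36, k, 20), (36, k, 26), (36, s, 20), (36, s, 26)}

T ⋈ Q (natural join on B, A): {(25, 7, 14, 10, 17, q, s), (25, 7, 14, 10, 17, v, p), (25, 7, 33, 28, 18, q, s), (25, 7, 33, 28, 18, v, p), (36, 9, 24, 26, 18, d, k), (36, 9, 24, 26, 18, r, a), (36, 9, 24, 26, 18, r, s), (36, 9, 24, 26, 18, v, a), (36, 9, 30, 7, 3, d, k), (36, 9, 30, 7, 3, r, a), (36, 9, 30, 7, 3, r, s), (36, 9, 30, 7, 3, v, a), (36, 9, 34, 20, 15, d, k), (36, 9, 34, 20, 15, r, a), (36, 9, 34, 20, 15, r, s), (36, 9, 34, 20, 15, v, a)}
π_{F, B, C, G, D} gives {(a, 36, r, 24, 26), (a, 36, r, 30, 7), (a, 36, r, 34, 20), (a, 36, v, 24, 26), (a, 36, v, 30, 7), (a, 36, v, 34, 20), (k, 36, d, 24, 26), (k, 36, d, 30, 7), (k, 36, d, 34, 20), (p, 25, v, 14, 10), (p, 25, v, 33, 28), (s, 25, q, 14, 10), (s, 25, q, 33, 28), (s, 36, r, 24, 26), (s, 36, r, 30, 7), (s, 36, r, 34, 20)}.
σ[D ≥ 20]: keep tuples satisfying D ≥ 20 → {(a, 36, r, 24, 26), (a, 36, r, 34, 20), (a, 36, v, 24, 26), (a, 36, v, 34, 20), (k, 36, d, 24, 26), (k, 36, d, 34, 20), (p, 25, v, 33, 28), (s, 25, q, 33, 28), (s, 36, r, 24, 26), (s, 36, r, 34, 20)}
π_{B, F, D} gives {(25, p, 28), (25, s, 28), (36, a, 20), (36, a, 26), (36, k, 20), (36, k, 26), (36, s, 20), (36, s, 26)} (2 duplicate(s) eliminated).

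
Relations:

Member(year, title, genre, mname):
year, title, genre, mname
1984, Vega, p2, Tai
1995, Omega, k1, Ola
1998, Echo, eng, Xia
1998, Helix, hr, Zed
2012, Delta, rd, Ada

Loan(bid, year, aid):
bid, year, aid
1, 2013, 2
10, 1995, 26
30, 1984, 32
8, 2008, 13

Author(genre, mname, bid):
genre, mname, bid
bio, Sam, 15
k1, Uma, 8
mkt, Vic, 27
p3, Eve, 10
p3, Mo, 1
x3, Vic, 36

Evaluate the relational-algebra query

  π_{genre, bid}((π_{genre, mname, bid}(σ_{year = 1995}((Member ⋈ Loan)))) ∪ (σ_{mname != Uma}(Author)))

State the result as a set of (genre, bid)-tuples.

{(bio, 15), (k1, 10), (mkt, 27), (p3, 1), (p3, 10), (x3, 36)}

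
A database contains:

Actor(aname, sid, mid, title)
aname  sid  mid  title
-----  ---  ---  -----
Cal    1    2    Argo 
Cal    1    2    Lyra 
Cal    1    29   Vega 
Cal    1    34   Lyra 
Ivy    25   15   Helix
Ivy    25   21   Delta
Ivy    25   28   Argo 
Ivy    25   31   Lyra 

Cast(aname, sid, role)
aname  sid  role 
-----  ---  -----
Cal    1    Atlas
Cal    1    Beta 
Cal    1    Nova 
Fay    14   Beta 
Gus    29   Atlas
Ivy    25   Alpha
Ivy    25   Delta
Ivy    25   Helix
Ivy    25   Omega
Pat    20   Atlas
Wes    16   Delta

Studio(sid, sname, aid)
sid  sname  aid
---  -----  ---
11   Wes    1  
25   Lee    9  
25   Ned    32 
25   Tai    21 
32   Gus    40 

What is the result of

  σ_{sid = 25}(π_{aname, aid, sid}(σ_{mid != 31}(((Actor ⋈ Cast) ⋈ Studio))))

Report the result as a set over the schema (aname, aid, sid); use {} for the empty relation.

Joining Actor and Cast on aname, sid yields {(Cal, 1, 2, Argo, Atlas), (Cal, 1, 2, Argo, Beta), (Cal, 1, 2, Argo, Nova), (Cal, 1, 2, Lyra, Atlas), (Cal, 1, 2, Lyra, Beta), (Cal, 1, 2, Lyra, Nova), (Cal, 1, 29, Vega, Atlas), (Cal, 1, 29, Vega, Beta), (Cal, 1, 29, Vega, Nova), (Cal, 1, 34, Lyra, Atlas), (Cal, 1, 34, Lyra, Beta), (Cal, 1, 34, Lyra, Nova), (Ivy, 25, 15, Helix, Alpha), (Ivy, 25, 15, Helix, Delta), (Ivy, 25, 15, Helix, Helix), (Ivy, 25, 15, Helix, Omega), (Ivy, 25, 21, Delta, Alpha), (Ivy, 25, 21, Delta, Delta), (Ivy, 25, 21, Delta, Helix), (Ivy, 25, 21, Delta, Omega), (Ivy, 25, 28, Argo, Alpha), (Ivy, 25, 28, Argo, Delta), (Ivy, 25, 28, Argo, Helix), (Ivy, 25, 28, Argo, Omega), (Ivy, 25, 31, Lyra, Alpha), (Ivy, 25, 31, Lyra, Delta), (Ivy, 25, 31, Lyra, Helix), (Ivy, 25, 31, Lyra, Omega)}.
Joining (Actor ⋈ Cast) and Studio on sid yields {(Ivy, 25, 15, Helix, Alpha, Lee, 9), (Ivy, 25, 15, Helix, Alpha, Ned, 32), (Ivy, 25, 15, Helix, Alpha, Tai, 21), (Ivy, 25, 15, Helix, Delta, Lee, 9), (Ivy, 25, 15, Helix, Delta, Ned, 32), (Ivy, 25, 15, Helix, Delta, Tai, 21), (Ivy, 25, 15, Helix, Helix, Lee, 9), (Ivy, 25, 15, Helix, Helix, Ned, 32), (Ivy, 25, 15, Helix, Helix, Tai, 21), (Ivy, 25, 15, Helix, Omega, Lee, 9), (Ivy, 25, 15, Helix, Omega, Ned, 32), (Ivy, 25, 15, Helix, Omega, Tai, 21), (Ivy, 25, 21, Delta, Alpha, Lee, 9), (Ivy, 25, 21, Delta, Alpha, Ned, 32), (Ivy, 25, 21, Delta, Alpha, Tai, 21), (Ivy, 25, 21, Delta, Delta, Lee, 9), (Ivy, 25, 21, Delta, Delta, Ned, 32), (Ivy, 25, 21, Delta, Delta, Tai, 21), (Ivy, 25, 21, Delta, Helix, Lee, 9), (Ivy, 25, 21, Delta, Helix, Ned, 32), (Ivy, 25, 21, Delta, Helix, Tai, 21), (Ivy, 25, 21, Delta, Omega, Lee, 9), (Ivy, 25, 21, Delta, Omega, Ned, 32), (Ivy, 25, 21, Delta, Omega, Tai, 21), (Ivy, 25, 28, Argo, Alpha, Lee, 9), (Ivy, 25, 28, Argo, Alpha, Ned, 32), (Ivy, 25, 28, Argo, Alpha, Tai, 21), (Ivy, 25, 28, Argo, Delta, Lee, 9), (Ivy, 25, 28, Argo, Delta, Ned, 32), (Ivy, 25, 28, Argo, Delta, Tai, 21), (Ivy, 25, 28, Argo, Helix, Lee, 9), (Ivy, 25, 28, Argo, Helix, Ned, 32), (Ivy, 25, 28, Argo, Helix, Tai, 21), (Ivy, 25, 28, Argo, Omega, Lee, 9), (Ivy, 25, 28, Argo, Omega, Ned, 32), (Ivy, 25, 28, Argo, Omega, Tai, 21), (Ivy, 25, 31, Lyra, Alpha, Lee, 9), (Ivy, 25, 31, Lyra, Alpha, Ned, 32), (Ivy, 25, 31, Lyra, Alpha, Tai, 21), (Ivy, 25, 31, Lyra, Delta, Lee, 9), (Ivy, 25, 31, Lyra, Delta, Ned, 32), (Ivy, 25, 31, Lyra, Delta, Tai, 21), (Ivy, 25, 31, Lyra, Helix, Lee, 9), (Ivy, 25, 31, Lyra, Helix, Ned, 32), (Ivy, 25, 31, Lyra, Helix, Tai, 21), (Ivy, 25, 31, Lyra, Omega, Lee, 9), (Ivy, 25, 31, Lyra, Omega, Ned, 32), (Ivy, 25, 31, Lyra, Omega, Tai, 21)}.
σ[mid != 31]: keep tuples satisfying mid != 31 → {(Ivy, 25, 15, Helix, Alpha, Lee, 9), (Ivy, 25, 15, Helix, Alpha, Ned, 32), (Ivy, 25, 15, Helix, Alpha, Tai, 21), (Ivy, 25, 15, Helix, Delta, Lee, 9), (Ivy, 25, 15, Helix, Delta, Ned, 32), (Ivy, 25, 15, Helix, Delta, Tai, 21), (Ivy, 25, 15, Helix, Helix, Lee, 9), (Ivy, 25, 15, Helix, Helix, Ned, 32), (Ivy, 25, 15, Helix, Helix, Tai, 21), (Ivy, 25, 15, Helix, Omega, Lee, 9), (Ivy, 25, 15, Helix, Omega, Ned, 32), (Ivy, 25, 15, Helix, Omega, Tai, 21), (Ivy, 25, 21, Delta, Alpha, Lee, 9), (Ivy, 25, 21, Delta, Alpha, Ned, 32), (Ivy, 25, 21, Delta, Alpha, Tai, 21), (Ivy, 25, 21, Delta, Delta, Lee, 9), (Ivy, 25, 21, Delta, Delta, Ned, 32), (Ivy, 25, 21, Delta, Delta, Tai, 21), (Ivy, 25, 21, Delta, Helix, Lee, 9), (Ivy, 25, 21, Delta, Helix, Ned, 32), (Ivy, 25, 21, Delta, Helix, Tai, 21), (Ivy, 25, 21, Delta, Omega, Lee, 9), (Ivy, 25, 21, Delta, Omega, Ned, 32), (Ivy, 25, 21, Delta, Omega, Tai, 21), (Ivy, 25, 28, Argo, Alpha, Lee, 9), (Ivy, 25, 28, Argo, Alpha, Ned, 32), (Ivy, 25, 28, Argo, Alpha, Tai, 21), (Ivy, 25, 28, Argo, Delta, Lee, 9), (Ivy, 25, 28, Argo, Delta, Ned, 32), (Ivy, 25, 28, Argo, Delta, Tai, 21), (Ivy, 25, 28, Argo, Helix, Lee, 9), (Ivy, 25, 28, Argo, Helix, Ned, 32), (Ivy, 25, 28, Argo, Helix, Tai, 21), (Ivy, 25, 28, Argo, Omega, Lee, 9), (Ivy, 25, 28, Argo, Omega, Ned, 32), (Ivy, 25, 28, Argo, Omega, Tai, 21)}
π_{aname, aid, sid} gives {(Ivy, 21, 25), (Ivy, 32, 25), (Ivy, 9, 25)} (33 duplicate(s) eliminated).
σ[sid = 25]: keep tuples satisfying sid = 25 → {(Ivy, 21, 25), (Ivy, 32, 25), (Ivy, 9, 25)}

{(Ivy, 21, 25), (Ivy, 32, 25), (Ivy, 9, 25)}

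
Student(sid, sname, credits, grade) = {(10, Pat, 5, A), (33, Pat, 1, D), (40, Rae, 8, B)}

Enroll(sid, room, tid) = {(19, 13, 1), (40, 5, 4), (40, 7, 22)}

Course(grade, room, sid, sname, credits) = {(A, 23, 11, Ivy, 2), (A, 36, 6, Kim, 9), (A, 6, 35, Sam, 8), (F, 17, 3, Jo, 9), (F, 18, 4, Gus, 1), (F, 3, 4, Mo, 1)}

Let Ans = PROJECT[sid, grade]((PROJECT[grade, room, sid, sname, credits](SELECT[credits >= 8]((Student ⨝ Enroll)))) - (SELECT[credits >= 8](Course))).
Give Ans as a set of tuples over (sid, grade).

{(40, B)}

Joining Student and Enroll on sid yields {(40, Rae, 8, B, 5, 4), (40, Rae, 8, B, 7, 22)}.
Selection credits >= 8: {(40, Rae, 8, B, 5, 4), (40, Rae, 8, B, 7, 22)}
π[grade, room, sid, sname, credits]: project onto (grade, room, sid, sname, credits) → {(B, 5, 40, Rae, 8), (B, 7, 40, Rae, 8)}
Selection credits >= 8: {(A, 36, 6, Kim, 9), (A, 6, 35, Sam, 8), (F, 17, 3, Jo, 9)}
Taking the difference: {(B, 5, 40, Rae, 8), (B, 7, 40, Rae, 8)}
π[sid, grade]: project onto (sid, grade) (1 duplicate(s) eliminated) → {(40, B)}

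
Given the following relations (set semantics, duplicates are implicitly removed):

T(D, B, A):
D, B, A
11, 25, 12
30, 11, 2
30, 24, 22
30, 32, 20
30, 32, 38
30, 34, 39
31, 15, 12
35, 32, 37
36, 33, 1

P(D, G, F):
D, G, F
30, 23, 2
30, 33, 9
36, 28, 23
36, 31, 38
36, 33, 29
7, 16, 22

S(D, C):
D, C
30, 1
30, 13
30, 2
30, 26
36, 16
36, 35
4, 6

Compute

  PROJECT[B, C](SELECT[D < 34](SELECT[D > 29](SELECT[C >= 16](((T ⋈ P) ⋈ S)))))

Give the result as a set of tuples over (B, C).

{(11, 26), (24, 26), (32, 26), (34, 26)}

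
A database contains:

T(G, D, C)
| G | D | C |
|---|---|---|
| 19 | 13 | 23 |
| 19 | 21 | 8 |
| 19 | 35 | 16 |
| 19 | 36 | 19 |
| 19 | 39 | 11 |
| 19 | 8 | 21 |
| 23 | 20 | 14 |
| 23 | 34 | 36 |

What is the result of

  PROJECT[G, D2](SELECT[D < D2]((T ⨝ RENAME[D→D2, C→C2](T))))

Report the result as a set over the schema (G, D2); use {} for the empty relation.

ρ[D→D2, C→C2]: schema becomes (G, D2, C2); tuples unchanged.
Joining T and RENAME[D→D2, C→C2](T) on G yields {(19, 13, 23, 13, 23), (19, 13, 23, 21, 8), (19, 13, 23, 35, 16), (19, 13, 23, 36, 19), (19, 13, 23, 39, 11), (19, 13, 23, 8, 21), (19, 21, 8, 13, 23), (19, 21, 8, 21, 8), (19, 21, 8, 35, 16), (19, 21, 8, 36, 19), (19, 21, 8, 39, 11), (19, 21, 8, 8, 21), (19, 35, 16, 13, 23), (19, 35, 16, 21, 8), (19, 35, 16, 35, 16), (19, 35, 16, 36, 19), (19, 35, 16, 39, 11), (19, 35, 16, 8, 21), (19, 36, 19, 13, 23), (19, 36, 19, 21, 8), (19, 36, 19, 35, 16), (19, 36, 19, 36, 19), (19, 36, 19, 39, 11), (19, 36, 19, 8, 21), (19, 39, 11, 13, 23), (19, 39, 11, 21, 8), (19, 39, 11, 35, 16), (19, 39, 11, 36, 19), (19, 39, 11, 39, 11), (19, 39, 11, 8, 21), (19, 8, 21, 13, 23), (19, 8, 21, 21, 8), (19, 8, 21, 35, 16), (19, 8, 21, 36, 19), (19, 8, 21, 39, 11), (19, 8, 21, 8, 21), (23, 20, 14, 20, 14), (23, 20, 14, 34, 36), (23, 34, 36, 20, 14), (23, 34, 36, 34, 36)}.
σ[D < D2]: keep tuples satisfying D < D2 → {(19, 13, 23, 21, 8), (19, 13, 23, 35, 16), (19, 13, 23, 36, 19), (19, 13, 23, 39, 11), (19, 21, 8, 35, 16), (19, 21, 8, 36, 19), (19, 21, 8, 39, 11), (19, 35, 16, 36, 19), (19, 35, 16, 39, 11), (19, 36, 19, 39, 11), (19, 8, 21, 13, 23), (19, 8, 21, 21, 8), (19, 8, 21, 35, 16), (19, 8, 21, 36, 19), (19, 8, 21, 39, 11), (23, 20, 14, 34, 36)}
Keep only column(s) G, D2 (10 duplicate(s) eliminated): {(19, 13), (19, 21), (19, 35), (19, 36), (19, 39), (23, 34)}

{(19, 13), (19, 21), (19, 35), (19, 36), (19, 39), (23, 34)}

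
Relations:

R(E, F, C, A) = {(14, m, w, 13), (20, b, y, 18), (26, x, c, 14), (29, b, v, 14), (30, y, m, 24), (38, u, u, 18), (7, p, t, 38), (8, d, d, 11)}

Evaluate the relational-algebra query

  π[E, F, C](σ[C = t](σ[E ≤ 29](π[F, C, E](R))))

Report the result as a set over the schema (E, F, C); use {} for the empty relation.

Projecting to F, C, E: {(b, v, 29), (b, y, 20), (d, d, 8), (m, w, 14), (p, t, 7), (u, u, 38), (x, c, 26), (y, m, 30)}
Apply σ_{E ≤ 29}; surviving tuples: {(b, v, 29), (b, y, 20), (d, d, 8), (m, w, 14), (p, t, 7), (x, c, 26)}
Apply σ_{C = t}; surviving tuples: {(p, t, 7)}
Projecting to E, F, C: {(7, p, t)}

{(7, p, t)}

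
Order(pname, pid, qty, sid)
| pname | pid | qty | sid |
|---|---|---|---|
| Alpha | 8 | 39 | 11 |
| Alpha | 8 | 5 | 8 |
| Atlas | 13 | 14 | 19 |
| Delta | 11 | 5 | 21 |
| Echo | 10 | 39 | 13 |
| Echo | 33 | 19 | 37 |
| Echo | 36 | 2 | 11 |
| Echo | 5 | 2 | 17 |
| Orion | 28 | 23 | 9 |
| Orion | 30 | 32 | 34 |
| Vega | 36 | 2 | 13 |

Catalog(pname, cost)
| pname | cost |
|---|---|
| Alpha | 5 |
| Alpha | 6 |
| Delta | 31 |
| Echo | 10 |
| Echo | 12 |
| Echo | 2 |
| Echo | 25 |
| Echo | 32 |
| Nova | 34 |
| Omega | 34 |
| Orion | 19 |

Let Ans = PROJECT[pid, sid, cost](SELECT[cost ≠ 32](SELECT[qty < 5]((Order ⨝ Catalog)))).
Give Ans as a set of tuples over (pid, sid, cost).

{(36, 11, 10), (36, 11, 12), (36, 11, 2), (36, 11, 25), (5, 17, 10), (5, 17, 12), (5, 17, 2), (5, 17, 25)}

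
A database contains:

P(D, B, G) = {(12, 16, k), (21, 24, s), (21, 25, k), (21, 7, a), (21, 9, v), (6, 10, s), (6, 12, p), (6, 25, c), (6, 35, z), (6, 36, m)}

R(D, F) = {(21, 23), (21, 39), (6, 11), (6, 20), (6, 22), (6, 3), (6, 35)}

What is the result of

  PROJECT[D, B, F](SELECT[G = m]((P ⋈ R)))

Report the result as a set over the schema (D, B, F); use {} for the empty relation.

{(6, 36, 11), (6, 36, 20), (6, 36, 22), (6, 36, 3), (6, 36, 35)}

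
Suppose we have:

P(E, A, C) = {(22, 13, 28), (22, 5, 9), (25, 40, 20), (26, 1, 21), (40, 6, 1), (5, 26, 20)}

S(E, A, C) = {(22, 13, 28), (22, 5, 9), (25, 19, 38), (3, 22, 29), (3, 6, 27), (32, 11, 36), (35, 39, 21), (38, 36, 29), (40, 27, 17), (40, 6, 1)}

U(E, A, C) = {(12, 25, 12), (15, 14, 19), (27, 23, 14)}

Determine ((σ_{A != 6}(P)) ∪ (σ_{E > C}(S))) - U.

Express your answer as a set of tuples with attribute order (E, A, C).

σ[A != 6]: keep tuples satisfying A != 6 → {(22, 13, 28), (22, 5, 9), (25, 40, 20), (26, 1, 21), (5, 26, 20)}
σ[E > C]: keep tuples satisfying E > C → {(22, 5, 9), (35, 39, 21), (38, 36, 29), (40, 27, 17), (40, 6, 1)}
Union: {(22, 13, 28), (22, 5, 9), (25, 40, 20), (26, 1, 21), (5, 26, 20)} with {(22, 5, 9), (35, 39, 21), (38, 36, 29), (40, 27, 17), (40, 6, 1)} → {(22, 13, 28), (22, 5, 9), (25, 40, 20), (26, 1, 21), (35, 39, 21), (38, 36, 29), (40, 27, 17), (40, 6, 1), (5, 26, 20)}
Difference: {(22, 13, 28), (22, 5, 9), (25, 40, 20), (26, 1, 21), (35, 39, 21), (38, 36, 29), (40, 27, 17), (40, 6, 1), (5, 26, 20)} with {(12, 25, 12), (15, 14, 19), (27, 23, 14)} → {(22, 13, 28), (22, 5, 9), (25, 40, 20), (26, 1, 21), (35, 39, 21), (38, 36, 29), (40, 27, 17), (40, 6, 1), (5, 26, 20)}

{(22, 13, 28), (22, 5, 9), (25, 40, 20), (26, 1, 21), (35, 39, 21), (38, 36, 29), (40, 27, 17), (40, 6, 1), (5, 26, 20)}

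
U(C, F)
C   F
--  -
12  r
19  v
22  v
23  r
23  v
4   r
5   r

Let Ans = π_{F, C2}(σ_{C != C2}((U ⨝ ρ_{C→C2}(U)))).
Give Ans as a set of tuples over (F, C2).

{(r, 12), (r, 23), (r, 4), (r, 5), (v, 19), (v, 22), (v, 23)}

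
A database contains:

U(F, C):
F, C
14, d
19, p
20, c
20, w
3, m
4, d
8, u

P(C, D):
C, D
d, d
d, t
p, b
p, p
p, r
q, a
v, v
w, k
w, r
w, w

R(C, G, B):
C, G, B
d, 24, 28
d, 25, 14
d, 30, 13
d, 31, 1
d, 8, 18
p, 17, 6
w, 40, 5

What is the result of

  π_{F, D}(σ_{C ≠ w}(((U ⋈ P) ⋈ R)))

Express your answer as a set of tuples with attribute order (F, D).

{(14, d), (14, t), (19, b), (19, p), (19, r), (4, d), (4, t)}

Natural join on C: {(14, d, d), (14, d, t), (19, p, b), (19, p, p), (19, p, r), (20, w, k), (20, w, r), (20, w, w), (4, d, d), (4, d, t)}
Natural join on C: {(14, d, d, 24, 28), (14, d, d, 25, 14), (14, d, d, 30, 13), (14, d, d, 31, 1), (14, d, d, 8, 18), (14, d, t, 24, 28), (14, d, t, 25, 14), (14, d, t, 30, 13), (14, d, t, 31, 1), (14, d, t, 8, 18), (19, p, b, 17, 6), (19, p, p, 17, 6), (19, p, r, 17, 6), (20, w, k, 40, 5), (20, w, r, 40, 5), (20, w, w, 40, 5), (4, d, d, 24, 28), (4, d, d, 25, 14), (4, d, d, 30, 13), (4, d, d, 31, 1), (4, d, d, 8, 18), (4, d, t, 24, 28), (4, d, t, 25, 14), (4, d, t, 30, 13), (4, d, t, 31, 1), (4, d, t, 8, 18)}
σ[C ≠ w]: keep tuples satisfying C ≠ w → {(14, d, d, 24, 28), (14, d, d, 25, 14), (14, d, d, 30, 13), (14, d, d, 31, 1), (14, d, d, 8, 18), (14, d, t, 24, 28), (14, d, t, 25, 14), (14, d, t, 30, 13), (14, d, t, 31, 1), (14, d, t, 8, 18), (19, p, b, 17, 6), (19, p, p, 17, 6), (19, p, r, 17, 6), (4, d, d, 24, 28), (4, d, d, 25, 14), (4, d, d, 30, 13), (4, d, d, 31, 1), (4, d, d, 8, 18), (4, d, t, 24, 28), (4, d, t, 25, 14), (4, d, t, 30, 13), (4, d, t, 31, 1), (4, d, t, 8, 18)}
Projecting to F, D (16 duplicate(s) eliminated): {(14, d), (14, t), (19, b), (19, p), (19, r), (4, d), (4, t)}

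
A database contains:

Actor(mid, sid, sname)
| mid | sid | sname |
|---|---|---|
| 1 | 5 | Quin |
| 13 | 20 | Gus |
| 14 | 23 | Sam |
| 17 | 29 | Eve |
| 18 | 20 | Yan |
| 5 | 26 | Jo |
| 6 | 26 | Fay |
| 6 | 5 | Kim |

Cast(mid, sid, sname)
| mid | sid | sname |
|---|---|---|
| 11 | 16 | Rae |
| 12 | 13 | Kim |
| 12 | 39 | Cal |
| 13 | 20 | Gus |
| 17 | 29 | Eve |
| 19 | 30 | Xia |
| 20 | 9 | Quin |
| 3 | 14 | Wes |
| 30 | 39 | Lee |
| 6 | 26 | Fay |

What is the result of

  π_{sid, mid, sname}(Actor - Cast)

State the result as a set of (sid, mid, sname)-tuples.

{(20, 18, Yan), (23, 14, Sam), (26, 5, Jo), (5, 1, Quin), (5, 6, Kim)}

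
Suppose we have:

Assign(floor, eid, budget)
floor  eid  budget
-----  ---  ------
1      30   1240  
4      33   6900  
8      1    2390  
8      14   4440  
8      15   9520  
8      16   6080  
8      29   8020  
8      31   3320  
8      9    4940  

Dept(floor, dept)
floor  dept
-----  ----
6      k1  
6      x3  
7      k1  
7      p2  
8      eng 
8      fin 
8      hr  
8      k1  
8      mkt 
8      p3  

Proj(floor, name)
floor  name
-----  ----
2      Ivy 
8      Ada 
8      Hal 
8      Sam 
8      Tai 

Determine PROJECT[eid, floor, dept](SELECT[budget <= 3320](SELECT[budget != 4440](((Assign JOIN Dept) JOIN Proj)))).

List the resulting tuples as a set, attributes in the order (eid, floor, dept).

{(1, 8, eng), (1, 8, fin), (1, 8, hr), (1, 8, k1), (1, 8, mkt), (1, 8, p3), (31, 8, eng), (31, 8, fin), (31, 8, hr), (31, 8, k1), (31, 8, mkt), (31, 8, p3)}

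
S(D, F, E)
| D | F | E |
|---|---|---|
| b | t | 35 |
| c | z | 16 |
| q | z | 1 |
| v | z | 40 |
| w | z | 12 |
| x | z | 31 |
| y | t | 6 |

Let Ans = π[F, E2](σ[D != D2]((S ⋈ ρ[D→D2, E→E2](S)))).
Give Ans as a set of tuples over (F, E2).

{(t, 35), (t, 6), (z, 1), (z, 12), (z, 16), (z, 31), (z, 40)}

ρ[D→D2, E→E2]: schema becomes (D2, F, E2); tuples unchanged.
S ⋈ ρ[D→D2, E→E2](S) (natural join on F): {(b, t, 35, b, 35), (b, t, 35, y, 6), (c, z, 16, c, 16), (c, z, 16, q, 1), (c, z, 16, v, 40), (c, z, 16, w, 12), (c, z, 16, x, 31), (q, z, 1, c, 16), (q, z, 1, q, 1), (q, z, 1, v, 40), (q, z, 1, w, 12), (q, z, 1, x, 31), (v, z, 40, c, 16), (v, z, 40, q, 1), (v, z, 40, v, 40), (v, z, 40, w, 12), (v, z, 40, x, 31), (w, z, 12, c, 16), (w, z, 12, q, 1), (w, z, 12, v, 40), (w, z, 12, w, 12), (w, z, 12, x, 31), (x, z, 31, c, 16), (x, z, 31, q, 1), (x, z, 31, v, 40), (x, z, 31, w, 12), (x, z, 31, x, 31), (y, t, 6, b, 35), (y, t, 6, y, 6)}
Filtering on D != D2 leaves {(b, t, 35, y, 6), (c, z, 16, q, 1), (c, z, 16, v, 40), (c, z, 16, w, 12), (c, z, 16, x, 31), (q, z, 1, c, 16), (q, z, 1, v, 40), (q, z, 1, w, 12), (q, z, 1, x, 31), (v, z, 40, c, 16), (v, z, 40, q, 1), (v, z, 40, w, 12), (v, z, 40, x, 31), (w, z, 12, c, 16), (w, z, 12, q, 1), (w, z, 12, v, 40), (w, z, 12, x, 31), (x, z, 31, c, 16), (x, z, 31, q, 1), (x, z, 31, v, 40), (x, z, 31, w, 12), (y, t, 6, b, 35)}.
π_{F, E2} gives {(t, 35), (t, 6), (z, 1), (z, 12), (z, 16), (z, 31), (z, 40)} (15 duplicate(s) eliminated).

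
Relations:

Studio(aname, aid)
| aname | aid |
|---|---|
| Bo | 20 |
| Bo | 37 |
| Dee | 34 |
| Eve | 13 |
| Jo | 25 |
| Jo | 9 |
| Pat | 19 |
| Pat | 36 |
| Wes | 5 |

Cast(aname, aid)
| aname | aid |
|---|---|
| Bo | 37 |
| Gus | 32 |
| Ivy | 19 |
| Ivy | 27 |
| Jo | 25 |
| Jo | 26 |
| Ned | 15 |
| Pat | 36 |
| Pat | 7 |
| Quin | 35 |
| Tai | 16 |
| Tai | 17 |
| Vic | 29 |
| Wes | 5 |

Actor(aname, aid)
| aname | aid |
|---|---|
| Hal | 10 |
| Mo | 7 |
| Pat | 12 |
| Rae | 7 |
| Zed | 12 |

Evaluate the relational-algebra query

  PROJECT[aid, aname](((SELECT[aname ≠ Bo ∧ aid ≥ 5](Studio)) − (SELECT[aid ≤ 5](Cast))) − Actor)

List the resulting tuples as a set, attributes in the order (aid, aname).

σ[aname ≠ Bo ∧ aid ≥ 5]: keep tuples satisfying aname ≠ Bo ∧ aid ≥ 5 → {(Dee, 34), (Eve, 13), (Jo, 25), (Jo, 9), (Pat, 19), (Pat, 36), (Wes, 5)}
σ[aid ≤ 5]: keep tuples satisfying aid ≤ 5 → {(Wes, 5)}
Taking the difference: {(Dee, 34), (Eve, 13), (Jo, 25), (Jo, 9), (Pat, 19), (Pat, 36)}
Taking the difference: {(Dee, 34), (Eve, 13), (Jo, 25), (Jo, 9), (Pat, 19), (Pat, 36)}
Keep only column(s) aid, aname: {(13, Eve), (19, Pat), (25, Jo), (34, Dee), (36, Pat), (9, Jo)}

{(13, Eve), (19, Pat), (25, Jo), (34, Dee), (36, Pat), (9, Jo)}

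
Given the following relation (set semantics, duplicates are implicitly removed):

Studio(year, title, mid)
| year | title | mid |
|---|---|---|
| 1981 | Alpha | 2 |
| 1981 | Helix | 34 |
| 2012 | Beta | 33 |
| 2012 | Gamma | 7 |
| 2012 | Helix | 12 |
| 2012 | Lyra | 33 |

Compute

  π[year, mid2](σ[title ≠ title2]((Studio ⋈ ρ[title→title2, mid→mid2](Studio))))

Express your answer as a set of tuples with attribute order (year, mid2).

ρ[title→title2, mid→mid2]: schema becomes (year, title2, mid2); tuples unchanged.
Natural join on year: {(1981, Alpha, 2, Alpha, 2), (1981, Alpha, 2, Helix, 34), (1981, Helix, 34, Alpha, 2), (1981, Helix, 34, Helix, 34), (2012, Beta, 33, Beta, 33), (2012, Beta, 33, Gamma, 7), (2012, Beta, 33, Helix, 12), (2012, Beta, 33, Lyra, 33), (2012, Gamma, 7, Beta, 33), (2012, Gamma, 7, Gamma, 7), (2012, Gamma, 7, Helix, 12), (2012, Gamma, 7, Lyra, 33), (2012, Helix, 12, Beta, 33), (2012, Helix, 12, Gamma, 7), (2012, Helix, 12, Helix, 12), (2012, Helix, 12, Lyra, 33), (2012, Lyra, 33, Beta, 33), (2012, Lyra, 33, Gamma, 7), (2012, Lyra, 33, Helix, 12), (2012, Lyra, 33, Lyra, 33)}
Selection title ≠ title2: {(1981, Alpha, 2, Helix, 34), (1981, Helix, 34, Alpha, 2), (2012, Beta, 33, Gamma, 7), (2012, Beta, 33, Helix, 12), (2012, Beta, 33, Lyra, 33), (2012, Gamma, 7, Beta, 33), (2012, Gamma, 7, Helix, 12), (2012, Gamma, 7, Lyra, 33), (2012, Helix, 12, Beta, 33), (2012, Helix, 12, Gamma, 7), (2012, Helix, 12, Lyra, 33), (2012, Lyra, 33, Beta, 33), (2012, Lyra, 33, Gamma, 7), (2012, Lyra, 33, Helix, 12)}
Keep only column(s) year, mid2 (9 duplicate(s) eliminated): {(1981, 2), (1981, 34), (2012, 12), (2012, 33), (2012, 7)}

{(1981, 2), (1981, 34), (2012, 12), (2012, 33), (2012, 7)}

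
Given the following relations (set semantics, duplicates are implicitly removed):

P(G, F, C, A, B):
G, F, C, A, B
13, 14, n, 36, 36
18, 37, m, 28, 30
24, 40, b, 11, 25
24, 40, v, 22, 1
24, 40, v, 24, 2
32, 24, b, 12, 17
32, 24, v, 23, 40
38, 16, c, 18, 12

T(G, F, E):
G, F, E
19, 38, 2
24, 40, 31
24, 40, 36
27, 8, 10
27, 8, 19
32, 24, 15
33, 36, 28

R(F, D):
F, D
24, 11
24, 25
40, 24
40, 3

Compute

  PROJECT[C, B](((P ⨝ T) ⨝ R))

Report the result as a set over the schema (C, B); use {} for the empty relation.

Natural join on G, F: {(24, 40, b, 11, 25, 31), (24, 40, b, 11, 25, 36), (24, 40, v, 22, 1, 31), (24, 40, v, 22, 1, 36), (24, 40, v, 24, 2, 31), (24, 40, v, 24, 2, 36), (32, 24, b, 12, 17, 15), (32, 24, v, 23, 40, 15)}
Natural join on F: {(24, 40, b, 11, 25, 31, 24), (24, 40, b, 11, 25, 31, 3), (24, 40, b, 11, 25, 36, 24), (24, 40, b, 11, 25, 36, 3), (24, 40, v, 22, 1, 31, 24), (24, 40, v, 22, 1, 31, 3), (24, 40, v, 22, 1, 36, 24), (24, 40, v, 22, 1, 36, 3), (24, 40, v, 24, 2, 31, 24), (24, 40, v, 24, 2, 31, 3), (24, 40, v, 24, 2, 36, 24), (24, 40, v, 24, 2, 36, 3), (32, 24, b, 12, 17, 15, 11), (32, 24, b, 12, 17, 15, 25), (32, 24, v, 23, 40, 15, 11), (32, 24, v, 23, 40, 15, 25)}
Keep only column(s) C, B (11 duplicate(s) eliminated): {(b, 17), (b, 25), (v, 1), (v, 2), (v, 40)}

{(b, 17), (b, 25), (v, 1), (v, 2), (v, 40)}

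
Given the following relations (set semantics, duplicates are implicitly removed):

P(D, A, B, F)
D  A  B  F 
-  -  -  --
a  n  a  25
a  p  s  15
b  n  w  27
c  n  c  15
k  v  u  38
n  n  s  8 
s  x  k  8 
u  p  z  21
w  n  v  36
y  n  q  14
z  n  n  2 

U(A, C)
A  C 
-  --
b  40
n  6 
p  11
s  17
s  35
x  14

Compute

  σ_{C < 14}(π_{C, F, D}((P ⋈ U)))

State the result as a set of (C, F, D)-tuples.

{(11, 15, a), (11, 21, u), (6, 14, y), (6, 15, c), (6, 2, z), (6, 25, a), (6, 27, b), (6, 36, w), (6, 8, n)}

Natural join on A: {(a, n, a, 25, 6), (a, p, s, 15, 11), (b, n, w, 27, 6), (c, n, c, 15, 6), (n, n, s, 8, 6), (s, x, k, 8, 14), (u, p, z, 21, 11), (w, n, v, 36, 6), (y, n, q, 14, 6), (z, n, n, 2, 6)}
Projecting to C, F, D: {(11, 15, a), (11, 21, u), (14, 8, s), (6, 14, y), (6, 15, c), (6, 2, z), (6, 25, a), (6, 27, b), (6, 36, w), (6, 8, n)}
Apply σ_{C < 14}; surviving tuples: {(11, 15, a), (11, 21, u), (6, 14, y), (6, 15, c), (6, 2, z), (6, 25, a), (6, 27, b), (6, 36, w), (6, 8, n)}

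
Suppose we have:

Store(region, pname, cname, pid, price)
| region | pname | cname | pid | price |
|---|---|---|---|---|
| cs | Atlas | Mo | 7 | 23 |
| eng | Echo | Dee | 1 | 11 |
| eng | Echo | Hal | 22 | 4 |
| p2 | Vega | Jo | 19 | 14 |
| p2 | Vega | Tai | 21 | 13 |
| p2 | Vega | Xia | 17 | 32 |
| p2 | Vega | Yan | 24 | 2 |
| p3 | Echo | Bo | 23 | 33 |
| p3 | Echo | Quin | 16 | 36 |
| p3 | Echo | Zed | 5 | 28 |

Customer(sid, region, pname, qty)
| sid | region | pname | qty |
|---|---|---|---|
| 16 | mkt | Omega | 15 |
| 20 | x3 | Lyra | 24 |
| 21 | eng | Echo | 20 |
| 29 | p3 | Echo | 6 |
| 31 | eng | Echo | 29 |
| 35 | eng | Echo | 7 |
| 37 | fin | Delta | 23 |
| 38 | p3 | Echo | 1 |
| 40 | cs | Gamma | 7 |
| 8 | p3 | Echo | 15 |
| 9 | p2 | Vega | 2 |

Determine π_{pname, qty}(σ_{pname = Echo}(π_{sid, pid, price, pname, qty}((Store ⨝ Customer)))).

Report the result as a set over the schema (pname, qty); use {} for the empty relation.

Joining Store and Customer on region, pname yields {(eng, Echo, Dee, 1, 11, 21, 20), (eng, Echo, Dee, 1, 11, 31, 29), (eng, Echo, Dee, 1, 11, 35, 7), (eng, Echo, Hal, 22, 4, 21, 20), (eng, Echo, Hal, 22, 4, 31, 29), (eng, Echo, Hal, 22, 4, 35, 7), (p2, Vega, Jo, 19, 14, 9, 2), (p2, Vega, Tai, 21, 13, 9, 2), (p2, Vega, Xia, 17, 32, 9, 2), (p2, Vega, Yan, 24, 2, 9, 2), (p3, Echo, Bo, 23, 33, 29, 6), (p3, Echo, Bo, 23, 33, 38, 1), (p3, Echo, Bo, 23, 33, 8, 15), (p3, Echo, Quin, 16, 36, 29, 6), (p3, Echo, Quin, 16, 36, 38, 1), (p3, Echo, Quin, 16, 36, 8, 15), (p3, Echo, Zed, 5, 28, 29, 6), (p3, Echo, Zed, 5, 28, 38, 1), (p3, Echo, Zed, 5, 28, 8, 15)}.
Keep only column(s) sid, pid, price, pname, qty: {(21, 1, 11, Echo, 20), (21, 22, 4, Echo, 20), (29, 16, 36, Echo, 6), (29, 23, 33, Echo, 6), (29, 5, 28, Echo, 6), (31, 1, 11, Echo, 29), (31, 22, 4, Echo, 29), (35, 1, 11, Echo, 7), (35, 22, 4, Echo, 7), (38, 16, 36, Echo, 1), (38, 23, 33, Echo, 1), (38, 5, 28, Echo, 1), (8, 16, 36, Echo, 15), (8, 23, 33, Echo, 15), (8, 5, 28, Echo, 15), (9, 17, 32, Vega, 2), (9, 19, 14, Vega, 2), (9, 21, 13, Vega, 2), (9, 24, 2, Vega, 2)}
Selection pname = Echo: {(21, 1, 11, Echo, 20), (21, 22, 4, Echo, 20), (29, 16, 36, Echo, 6), (29, 23, 33, Echo, 6), (29, 5, 28, Echo, 6), (31, 1, 11, Echo, 29), (31, 22, 4, Echo, 29), (35, 1, 11, Echo, 7), (35, 22, 4, Echo, 7), (38, 16, 36, Echo, 1), (38, 23, 33, Echo, 1), (38, 5, 28, Echo, 1), (8, 16, 36, Echo, 15), (8, 23, 33, Echo, 15), (8, 5, 28, Echo, 15)}
Keep only column(s) pname, qty (9 duplicate(s) eliminated): {(Echo, 1), (Echo, 15), (Echo, 20), (Echo, 29), (Echo, 6), (Echo, 7)}

{(Echo, 1), (Echo, 15), (Echo, 20), (Echo, 29), (Echo, 6), (Echo, 7)}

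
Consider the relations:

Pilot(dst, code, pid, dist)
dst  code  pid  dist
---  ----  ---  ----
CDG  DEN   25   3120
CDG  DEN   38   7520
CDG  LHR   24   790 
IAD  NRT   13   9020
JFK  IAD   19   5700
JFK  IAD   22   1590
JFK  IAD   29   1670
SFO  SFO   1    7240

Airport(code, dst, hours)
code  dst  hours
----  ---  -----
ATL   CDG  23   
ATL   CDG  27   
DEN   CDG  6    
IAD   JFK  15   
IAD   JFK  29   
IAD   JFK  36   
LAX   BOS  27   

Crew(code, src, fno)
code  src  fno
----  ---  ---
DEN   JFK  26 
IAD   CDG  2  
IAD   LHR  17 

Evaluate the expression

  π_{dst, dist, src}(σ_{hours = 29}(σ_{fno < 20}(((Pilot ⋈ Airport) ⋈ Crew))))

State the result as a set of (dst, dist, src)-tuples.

Joining Pilot and Airport on dst, code yields {(CDG, DEN, 25, 3120, 6), (CDG, DEN, 38, 7520, 6), (JFK, IAD, 19, 5700, 15), (JFK, IAD, 19, 5700, 29), (JFK, IAD, 19, 5700, 36), (JFK, IAD, 22, 1590, 15), (JFK, IAD, 22, 1590, 29), (JFK, IAD, 22, 1590, 36), (JFK, IAD, 29, 1670, 15), (JFK, IAD, 29, 1670, 29), (JFK, IAD, 29, 1670, 36)}.
Joining (Pilot ⋈ Airport) and Crew on code yields {(CDG, DEN, 25, 3120, 6, JFK, 26), (CDG, DEN, 38, 7520, 6, JFK, 26), (JFK, IAD, 19, 5700, 15, CDG, 2), (JFK, IAD, 19, 5700, 15, LHR, 17), (JFK, IAD, 19, 5700, 29, CDG, 2), (JFK, IAD, 19, 5700, 29, LHR, 17), (JFK, IAD, 19, 5700, 36, CDG, 2), (JFK, IAD, 19, 5700, 36, LHR, 17), (JFK, IAD, 22, 1590, 15, CDG, 2), (JFK, IAD, 22, 1590, 15, LHR, 17), (JFK, IAD, 22, 1590, 29, CDG, 2), (JFK, IAD, 22, 1590, 29, LHR, 17), (JFK, IAD, 22, 1590, 36, CDG, 2), (JFK, IAD, 22, 1590, 36, LHR, 17), (JFK, IAD, 29, 1670, 15, CDG, 2), (JFK, IAD, 29, 1670, 15, LHR, 17), (JFK, IAD, 29, 1670, 29, CDG, 2), (JFK, IAD, 29, 1670, 29, LHR, 17), (JFK, IAD, 29, 1670, 36, CDG, 2), (JFK, IAD, 29, 1670, 36, LHR, 17)}.
Selection fno < 20: {(JFK, IAD, 19, 5700, 15, CDG, 2), (JFK, IAD, 19, 5700, 15, LHR, 17), (JFK, IAD, 19, 5700, 29, CDG, 2), (JFK, IAD, 19, 5700, 29, LHR, 17), (JFK, IAD, 19, 5700, 36, CDG, 2), (JFK, IAD, 19, 5700, 36, LHR, 17), (JFK, IAD, 22, 1590, 15, CDG, 2), (JFK, IAD, 22, 1590, 15, LHR, 17), (JFK, IAD, 22, 1590, 29, CDG, 2), (JFK, IAD, 22, 1590, 29, LHR, 17), (JFK, IAD, 22, 1590, 36, CDG, 2), (JFK, IAD, 22, 1590, 36, LHR, 17), (JFK, IAD, 29, 1670, 15, CDG, 2), (JFK, IAD, 29, 1670, 15, LHR, 17), (JFK, IAD, 29, 1670, 29, CDG, 2), (JFK, IAD, 29, 1670, 29, LHR, 17), (JFK, IAD, 29, 1670, 36, CDG, 2), (JFK, IAD, 29, 1670, 36, LHR, 17)}
Selection hours = 29: {(JFK, IAD, 19, 5700, 29, CDG, 2), (JFK, IAD, 19, 5700, 29, LHR, 17), (JFK, IAD, 22, 1590, 29, CDG, 2), (JFK, IAD, 22, 1590, 29, LHR, 17), (JFK, IAD, 29, 1670, 29, CDG, 2), (JFK, IAD, 29, 1670, 29, LHR, 17)}
π_{dst, dist, src} gives {(JFK, 1590, CDG), (JFK, 1590, LHR), (JFK, 1670, CDG), (JFK, 1670, LHR), (JFK, 5700, CDG), (JFK, 5700, LHR)}.

{(JFK, 1590, CDG), (JFK, 1590, LHR), (JFK, 1670, CDG), (JFK, 1670, LHR), (JFK, 5700, CDG), (JFK, 5700, LHR)}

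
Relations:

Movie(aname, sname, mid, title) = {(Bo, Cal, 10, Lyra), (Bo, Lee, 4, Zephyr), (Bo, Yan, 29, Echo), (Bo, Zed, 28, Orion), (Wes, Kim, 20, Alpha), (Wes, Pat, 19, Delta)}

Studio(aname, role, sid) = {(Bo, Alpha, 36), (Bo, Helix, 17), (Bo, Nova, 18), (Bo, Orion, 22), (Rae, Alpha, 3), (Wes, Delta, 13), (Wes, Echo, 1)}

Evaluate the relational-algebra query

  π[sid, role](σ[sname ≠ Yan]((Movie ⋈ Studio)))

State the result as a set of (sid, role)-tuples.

{(1, Echo), (13, Delta), (17, Helix), (18, Nova), (22, Orion), (36, Alpha)}

Movie ⋈ Studio (natural join on aname): {(Bo, Cal, 10, Lyra, Alpha, 36), (Bo, Cal, 10, Lyra, Helix, 17), (Bo, Cal, 10, Lyra, Nova, 18), (Bo, Cal, 10, Lyra, Orion, 22), (Bo, Lee, 4, Zephyr, Alpha, 36), (Bo, Lee, 4, Zephyr, Helix, 17), (Bo, Lee, 4, Zephyr, Nova, 18), (Bo, Lee, 4, Zephyr, Orion, 22), (Bo, Yan, 29, Echo, Alpha, 36), (Bo, Yan, 29, Echo, Helix, 17), (Bo, Yan, 29, Echo, Nova, 18), (Bo, Yan, 29, Echo, Orion, 22), (Bo, Zed, 28, Orion, Alpha, 36), (Bo, Zed, 28, Orion, Helix, 17), (Bo, Zed, 28, Orion, Nova, 18), (Bo, Zed, 28, Orion, Orion, 22), (Wes, Kim, 20, Alpha, Delta, 13), (Wes, Kim, 20, Alpha, Echo, 1), (Wes, Pat, 19, Delta, Delta, 13), (Wes, Pat, 19, Delta, Echo, 1)}
σ[sname ≠ Yan]: keep tuples satisfying sname ≠ Yan → {(Bo, Cal, 10, Lyra, Alpha, 36), (Bo, Cal, 10, Lyra, Helix, 17), (Bo, Cal, 10, Lyra, Nova, 18), (Bo, Cal, 10, Lyra, Orion, 22), (Bo, Lee, 4, Zephyr, Alpha, 36), (Bo, Lee, 4, Zephyr, Helix, 17), (Bo, Lee, 4, Zephyr, Nova, 18), (Bo, Lee, 4, Zephyr, Orion, 22), (Bo, Zed, 28, Orion, Alpha, 36), (Bo, Zed, 28, Orion, Helix, 17), (Bo, Zed, 28, Orion, Nova, 18), (Bo, Zed, 28, Orion, Orion, 22), (Wes, Kim, 20, Alpha, Delta, 13), (Wes, Kim, 20, Alpha, Echo, 1), (Wes, Pat, 19, Delta, Delta, 13), (Wes, Pat, 19, Delta, Echo, 1)}
Keep only column(s) sid, role (10 duplicate(s) eliminated): {(1, Echo), (13, Delta), (17, Helix), (18, Nova), (22, Orion), (36, Alpha)}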